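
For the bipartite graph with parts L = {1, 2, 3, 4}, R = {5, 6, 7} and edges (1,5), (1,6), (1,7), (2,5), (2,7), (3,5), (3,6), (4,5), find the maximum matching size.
3 (matching: (1,7), (2,5), (3,6); upper bound min(|L|,|R|) = min(4,3) = 3)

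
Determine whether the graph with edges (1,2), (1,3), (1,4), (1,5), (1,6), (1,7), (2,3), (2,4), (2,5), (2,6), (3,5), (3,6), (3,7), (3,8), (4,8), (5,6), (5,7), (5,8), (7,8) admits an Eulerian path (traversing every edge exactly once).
Yes (the graph is connected and exactly 2 vertices have odd degree: {2, 4}; any Eulerian path must start and end at those)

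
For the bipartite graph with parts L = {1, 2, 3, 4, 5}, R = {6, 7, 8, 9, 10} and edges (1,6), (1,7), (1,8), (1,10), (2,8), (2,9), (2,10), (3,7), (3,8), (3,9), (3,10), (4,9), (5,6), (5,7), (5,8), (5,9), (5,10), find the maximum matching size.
5 (matching: (1,10), (2,8), (3,7), (4,9), (5,6); upper bound min(|L|,|R|) = min(5,5) = 5)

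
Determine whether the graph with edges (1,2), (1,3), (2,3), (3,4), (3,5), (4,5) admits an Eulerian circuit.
Yes (the graph is connected and all 5 vertices have even degree)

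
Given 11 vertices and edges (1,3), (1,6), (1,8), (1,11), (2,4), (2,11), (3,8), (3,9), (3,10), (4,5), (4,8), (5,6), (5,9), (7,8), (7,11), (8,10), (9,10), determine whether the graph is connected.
Yes (BFS from 1 visits [1, 3, 6, 8, 11, 9, 10, 5, 4, 7, 2] — all 11 vertices reached)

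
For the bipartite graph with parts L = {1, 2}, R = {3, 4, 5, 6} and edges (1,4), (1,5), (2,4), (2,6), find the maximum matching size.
2 (matching: (1,5), (2,6); upper bound min(|L|,|R|) = min(2,4) = 2)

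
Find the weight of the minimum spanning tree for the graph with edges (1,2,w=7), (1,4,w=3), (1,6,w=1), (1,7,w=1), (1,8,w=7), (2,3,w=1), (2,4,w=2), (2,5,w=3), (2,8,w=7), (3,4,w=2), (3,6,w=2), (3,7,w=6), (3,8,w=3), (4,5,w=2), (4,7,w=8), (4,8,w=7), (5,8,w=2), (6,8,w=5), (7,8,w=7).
11 (MST edges: (1,6,w=1), (1,7,w=1), (2,3,w=1), (2,4,w=2), (3,6,w=2), (4,5,w=2), (5,8,w=2); sum of weights 1 + 1 + 1 + 2 + 2 + 2 + 2 = 11)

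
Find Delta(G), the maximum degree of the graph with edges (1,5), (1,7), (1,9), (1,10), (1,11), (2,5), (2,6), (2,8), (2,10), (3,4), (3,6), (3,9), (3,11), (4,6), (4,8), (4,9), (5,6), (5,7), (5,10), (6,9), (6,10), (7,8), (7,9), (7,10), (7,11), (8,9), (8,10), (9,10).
7 (attained at vertices 9, 10)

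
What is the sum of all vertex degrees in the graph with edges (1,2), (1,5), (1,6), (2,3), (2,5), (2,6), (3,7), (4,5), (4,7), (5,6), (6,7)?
22 (handshake: sum of degrees = 2|E| = 2 x 11 = 22)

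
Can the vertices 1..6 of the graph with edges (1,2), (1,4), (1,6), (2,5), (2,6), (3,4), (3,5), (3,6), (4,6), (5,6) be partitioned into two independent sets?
No (odd cycle of length 3: 4 -> 1 -> 6 -> 4)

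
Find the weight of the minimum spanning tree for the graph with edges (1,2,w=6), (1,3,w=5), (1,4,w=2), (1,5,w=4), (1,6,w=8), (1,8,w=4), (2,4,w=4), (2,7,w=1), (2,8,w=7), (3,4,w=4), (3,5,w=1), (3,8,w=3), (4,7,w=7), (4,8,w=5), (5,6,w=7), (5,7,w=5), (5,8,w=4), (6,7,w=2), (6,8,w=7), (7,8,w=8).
17 (MST edges: (1,4,w=2), (1,5,w=4), (2,4,w=4), (2,7,w=1), (3,5,w=1), (3,8,w=3), (6,7,w=2); sum of weights 2 + 4 + 4 + 1 + 1 + 3 + 2 = 17)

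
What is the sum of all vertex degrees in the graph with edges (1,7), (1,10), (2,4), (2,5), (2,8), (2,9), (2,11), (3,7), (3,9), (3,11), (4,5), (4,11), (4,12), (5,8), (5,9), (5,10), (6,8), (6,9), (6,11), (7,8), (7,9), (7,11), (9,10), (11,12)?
48 (handshake: sum of degrees = 2|E| = 2 x 24 = 48)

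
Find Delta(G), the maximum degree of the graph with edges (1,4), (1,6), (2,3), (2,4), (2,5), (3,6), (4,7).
3 (attained at vertices 2, 4)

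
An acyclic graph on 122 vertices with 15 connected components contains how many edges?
107 (Each of the 15 component trees on V_i vertices has V_i - 1 edges; summing gives V - C = 122 - 15 = 107)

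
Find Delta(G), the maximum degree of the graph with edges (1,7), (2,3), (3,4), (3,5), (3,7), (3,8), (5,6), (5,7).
5 (attained at vertex 3)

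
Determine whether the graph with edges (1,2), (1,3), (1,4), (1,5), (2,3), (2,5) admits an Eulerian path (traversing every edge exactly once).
Yes (the graph is connected and exactly 2 vertices have odd degree: {2, 4}; any Eulerian path must start and end at those)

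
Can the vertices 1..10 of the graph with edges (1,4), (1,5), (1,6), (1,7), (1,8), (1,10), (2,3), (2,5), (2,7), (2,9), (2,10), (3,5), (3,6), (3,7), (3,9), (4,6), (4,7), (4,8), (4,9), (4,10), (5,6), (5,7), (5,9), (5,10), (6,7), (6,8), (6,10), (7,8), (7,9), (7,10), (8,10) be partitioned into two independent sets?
No (odd cycle of length 3: 5 -> 1 -> 10 -> 5)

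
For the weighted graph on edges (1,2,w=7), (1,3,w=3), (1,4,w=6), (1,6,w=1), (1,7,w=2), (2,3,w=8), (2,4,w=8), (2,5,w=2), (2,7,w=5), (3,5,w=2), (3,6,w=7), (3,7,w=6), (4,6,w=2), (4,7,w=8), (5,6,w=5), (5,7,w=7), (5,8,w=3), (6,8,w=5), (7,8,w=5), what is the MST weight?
15 (MST edges: (1,3,w=3), (1,6,w=1), (1,7,w=2), (2,5,w=2), (3,5,w=2), (4,6,w=2), (5,8,w=3); sum of weights 3 + 1 + 2 + 2 + 2 + 2 + 3 = 15)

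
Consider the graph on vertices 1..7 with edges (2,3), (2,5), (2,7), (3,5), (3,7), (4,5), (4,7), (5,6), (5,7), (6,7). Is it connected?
No, it has 2 components: {1}, {2, 3, 4, 5, 6, 7}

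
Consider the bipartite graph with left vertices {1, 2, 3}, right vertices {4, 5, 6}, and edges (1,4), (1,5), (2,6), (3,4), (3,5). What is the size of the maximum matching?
3 (matching: (1,5), (2,6), (3,4); upper bound min(|L|,|R|) = min(3,3) = 3)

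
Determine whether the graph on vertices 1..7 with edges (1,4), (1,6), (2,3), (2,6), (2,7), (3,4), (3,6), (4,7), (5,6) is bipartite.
No (odd cycle of length 5: 7 -> 4 -> 1 -> 6 -> 2 -> 7)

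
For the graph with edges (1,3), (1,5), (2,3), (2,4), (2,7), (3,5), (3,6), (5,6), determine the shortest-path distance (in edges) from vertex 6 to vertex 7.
3 (path: 6 -> 3 -> 2 -> 7, 3 edges)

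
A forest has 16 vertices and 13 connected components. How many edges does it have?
3 (Each of the 13 component trees on V_i vertices has V_i - 1 edges; summing gives V - C = 16 - 13 = 3)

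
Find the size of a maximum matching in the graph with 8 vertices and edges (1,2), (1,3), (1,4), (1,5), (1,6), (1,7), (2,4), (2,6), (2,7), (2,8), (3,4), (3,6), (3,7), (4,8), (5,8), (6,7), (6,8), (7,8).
4 (matching: (1,5), (2,6), (3,7), (4,8); upper bound floor(n/2) = floor(8/2) = 4)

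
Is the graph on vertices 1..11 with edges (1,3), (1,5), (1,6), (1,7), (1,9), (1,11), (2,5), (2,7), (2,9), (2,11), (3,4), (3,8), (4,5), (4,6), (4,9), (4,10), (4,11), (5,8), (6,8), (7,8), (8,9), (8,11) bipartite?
Yes. Partition: {1, 2, 4, 8}, {3, 5, 6, 7, 9, 10, 11}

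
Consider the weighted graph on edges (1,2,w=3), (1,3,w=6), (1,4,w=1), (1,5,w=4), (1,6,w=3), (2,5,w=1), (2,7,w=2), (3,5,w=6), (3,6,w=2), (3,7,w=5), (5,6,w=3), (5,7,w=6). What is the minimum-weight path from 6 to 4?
4 (path: 6 -> 1 -> 4; weights 3 + 1 = 4)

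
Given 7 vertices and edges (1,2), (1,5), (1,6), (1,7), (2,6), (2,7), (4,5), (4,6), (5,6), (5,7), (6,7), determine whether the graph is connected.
No, it has 2 components: {1, 2, 4, 5, 6, 7}, {3}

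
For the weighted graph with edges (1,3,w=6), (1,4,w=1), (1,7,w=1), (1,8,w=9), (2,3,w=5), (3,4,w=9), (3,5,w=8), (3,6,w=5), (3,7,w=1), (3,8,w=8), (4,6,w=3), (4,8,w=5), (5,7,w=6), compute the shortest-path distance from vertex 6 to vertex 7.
5 (path: 6 -> 4 -> 1 -> 7; weights 3 + 1 + 1 = 5)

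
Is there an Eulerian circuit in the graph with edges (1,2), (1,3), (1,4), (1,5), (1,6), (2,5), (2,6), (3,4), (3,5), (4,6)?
No (6 vertices have odd degree: {1, 2, 3, 4, 5, 6}; Eulerian circuit requires 0)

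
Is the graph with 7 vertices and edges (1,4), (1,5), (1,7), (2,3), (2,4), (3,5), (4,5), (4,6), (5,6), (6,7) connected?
Yes (BFS from 1 visits [1, 4, 5, 7, 2, 6, 3] — all 7 vertices reached)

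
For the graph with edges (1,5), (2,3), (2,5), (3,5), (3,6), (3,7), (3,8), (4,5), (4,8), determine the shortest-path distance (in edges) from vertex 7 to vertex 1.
3 (path: 7 -> 3 -> 5 -> 1, 3 edges)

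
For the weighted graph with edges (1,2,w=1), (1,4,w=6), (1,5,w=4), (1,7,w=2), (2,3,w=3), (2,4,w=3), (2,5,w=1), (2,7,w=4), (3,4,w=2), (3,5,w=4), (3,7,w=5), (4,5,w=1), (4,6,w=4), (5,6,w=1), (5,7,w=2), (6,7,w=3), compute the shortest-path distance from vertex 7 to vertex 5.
2 (path: 7 -> 5; weights 2 = 2)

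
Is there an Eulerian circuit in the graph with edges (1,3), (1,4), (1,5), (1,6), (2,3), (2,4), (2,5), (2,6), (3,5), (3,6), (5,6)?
Yes (the graph is connected and all 6 vertices have even degree)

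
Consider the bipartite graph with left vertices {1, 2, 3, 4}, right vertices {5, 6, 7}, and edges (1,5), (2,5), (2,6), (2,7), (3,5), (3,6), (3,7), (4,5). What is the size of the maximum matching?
3 (matching: (1,5), (2,7), (3,6); upper bound min(|L|,|R|) = min(4,3) = 3)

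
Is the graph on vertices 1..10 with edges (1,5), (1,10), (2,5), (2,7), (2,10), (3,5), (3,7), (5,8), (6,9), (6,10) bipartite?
Yes. Partition: {1, 2, 3, 4, 6, 8}, {5, 7, 9, 10}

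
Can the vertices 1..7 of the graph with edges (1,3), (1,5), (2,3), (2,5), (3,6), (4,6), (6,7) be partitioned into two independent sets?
Yes. Partition: {1, 2, 6}, {3, 4, 5, 7}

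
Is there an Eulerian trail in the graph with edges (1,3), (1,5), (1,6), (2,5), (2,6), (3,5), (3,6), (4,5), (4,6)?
Yes (the graph is connected and exactly 2 vertices have odd degree: {1, 3}; any Eulerian path must start and end at those)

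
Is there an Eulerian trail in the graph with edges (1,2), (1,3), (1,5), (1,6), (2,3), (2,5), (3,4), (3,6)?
Yes (the graph is connected and exactly 2 vertices have odd degree: {2, 4}; any Eulerian path must start and end at those)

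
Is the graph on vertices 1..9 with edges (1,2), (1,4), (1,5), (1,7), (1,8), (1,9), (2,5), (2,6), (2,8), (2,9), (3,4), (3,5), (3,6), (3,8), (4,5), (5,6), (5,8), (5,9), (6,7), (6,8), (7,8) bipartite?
No (odd cycle of length 3: 4 -> 1 -> 5 -> 4)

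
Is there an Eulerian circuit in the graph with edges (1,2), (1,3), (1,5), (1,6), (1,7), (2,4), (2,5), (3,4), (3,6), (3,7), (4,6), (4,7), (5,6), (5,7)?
No (2 vertices have odd degree: {1, 2}; Eulerian circuit requires 0)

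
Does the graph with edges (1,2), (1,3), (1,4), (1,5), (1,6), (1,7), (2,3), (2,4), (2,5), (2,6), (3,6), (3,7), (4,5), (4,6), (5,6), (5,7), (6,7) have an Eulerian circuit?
No (2 vertices have odd degree: {2, 5}; Eulerian circuit requires 0)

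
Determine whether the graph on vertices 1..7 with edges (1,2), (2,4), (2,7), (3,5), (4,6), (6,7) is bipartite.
Yes. Partition: {1, 3, 4, 7}, {2, 5, 6}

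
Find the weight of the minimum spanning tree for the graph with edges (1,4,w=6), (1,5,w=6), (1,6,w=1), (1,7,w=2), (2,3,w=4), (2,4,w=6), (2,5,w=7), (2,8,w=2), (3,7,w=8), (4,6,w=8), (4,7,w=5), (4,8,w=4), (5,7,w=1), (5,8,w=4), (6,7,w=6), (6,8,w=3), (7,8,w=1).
15 (MST edges: (1,6,w=1), (1,7,w=2), (2,3,w=4), (2,8,w=2), (4,8,w=4), (5,7,w=1), (7,8,w=1); sum of weights 1 + 2 + 4 + 2 + 4 + 1 + 1 = 15)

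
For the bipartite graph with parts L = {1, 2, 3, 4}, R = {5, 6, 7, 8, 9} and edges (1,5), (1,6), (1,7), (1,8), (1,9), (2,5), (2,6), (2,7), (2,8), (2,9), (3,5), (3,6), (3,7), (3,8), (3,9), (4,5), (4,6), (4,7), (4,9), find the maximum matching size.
4 (matching: (1,9), (2,8), (3,7), (4,6); upper bound min(|L|,|R|) = min(4,5) = 4)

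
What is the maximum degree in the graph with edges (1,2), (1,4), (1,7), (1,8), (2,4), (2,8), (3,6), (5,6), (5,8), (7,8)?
4 (attained at vertices 1, 8)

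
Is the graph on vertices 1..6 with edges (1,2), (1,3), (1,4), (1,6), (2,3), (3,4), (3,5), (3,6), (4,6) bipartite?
No (odd cycle of length 3: 3 -> 1 -> 2 -> 3)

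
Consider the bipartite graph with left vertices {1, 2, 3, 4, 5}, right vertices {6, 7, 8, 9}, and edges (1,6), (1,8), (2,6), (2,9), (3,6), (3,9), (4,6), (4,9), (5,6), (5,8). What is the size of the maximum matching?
3 (matching: (1,8), (2,9), (3,6); upper bound min(|L|,|R|) = min(5,4) = 4)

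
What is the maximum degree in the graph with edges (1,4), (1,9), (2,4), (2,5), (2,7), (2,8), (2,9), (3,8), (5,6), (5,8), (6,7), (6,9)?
5 (attained at vertex 2)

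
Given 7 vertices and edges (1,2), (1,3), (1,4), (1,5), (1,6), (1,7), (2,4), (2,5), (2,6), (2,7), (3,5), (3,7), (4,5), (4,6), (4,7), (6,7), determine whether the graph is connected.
Yes (BFS from 1 visits [1, 2, 3, 4, 5, 6, 7] — all 7 vertices reached)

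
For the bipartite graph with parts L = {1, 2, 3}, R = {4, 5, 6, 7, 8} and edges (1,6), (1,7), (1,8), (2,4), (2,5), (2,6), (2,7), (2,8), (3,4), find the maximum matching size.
3 (matching: (1,8), (2,7), (3,4); upper bound min(|L|,|R|) = min(3,5) = 3)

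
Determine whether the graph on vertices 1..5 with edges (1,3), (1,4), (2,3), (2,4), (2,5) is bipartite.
Yes. Partition: {1, 2}, {3, 4, 5}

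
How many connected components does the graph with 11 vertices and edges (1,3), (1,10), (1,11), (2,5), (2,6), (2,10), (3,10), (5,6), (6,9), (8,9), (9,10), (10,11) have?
3 (components: {1, 2, 3, 5, 6, 8, 9, 10, 11}, {4}, {7})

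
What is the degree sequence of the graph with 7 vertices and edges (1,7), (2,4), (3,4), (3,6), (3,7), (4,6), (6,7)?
[3, 3, 3, 3, 1, 1, 0] (degrees: deg(1)=1, deg(2)=1, deg(3)=3, deg(4)=3, deg(5)=0, deg(6)=3, deg(7)=3)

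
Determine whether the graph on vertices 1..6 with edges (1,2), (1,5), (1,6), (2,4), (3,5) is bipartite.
Yes. Partition: {1, 3, 4}, {2, 5, 6}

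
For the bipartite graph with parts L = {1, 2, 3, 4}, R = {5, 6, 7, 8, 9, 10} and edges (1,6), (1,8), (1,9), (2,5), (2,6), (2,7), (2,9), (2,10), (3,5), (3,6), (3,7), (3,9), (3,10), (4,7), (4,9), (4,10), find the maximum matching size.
4 (matching: (1,8), (2,10), (3,9), (4,7); upper bound min(|L|,|R|) = min(4,6) = 4)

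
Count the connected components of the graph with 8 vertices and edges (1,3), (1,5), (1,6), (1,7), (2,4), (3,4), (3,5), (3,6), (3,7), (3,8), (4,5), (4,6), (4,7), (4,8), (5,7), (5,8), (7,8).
1 (components: {1, 2, 3, 4, 5, 6, 7, 8})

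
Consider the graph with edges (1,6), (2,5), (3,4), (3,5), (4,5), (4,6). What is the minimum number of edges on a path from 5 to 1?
3 (path: 5 -> 4 -> 6 -> 1, 3 edges)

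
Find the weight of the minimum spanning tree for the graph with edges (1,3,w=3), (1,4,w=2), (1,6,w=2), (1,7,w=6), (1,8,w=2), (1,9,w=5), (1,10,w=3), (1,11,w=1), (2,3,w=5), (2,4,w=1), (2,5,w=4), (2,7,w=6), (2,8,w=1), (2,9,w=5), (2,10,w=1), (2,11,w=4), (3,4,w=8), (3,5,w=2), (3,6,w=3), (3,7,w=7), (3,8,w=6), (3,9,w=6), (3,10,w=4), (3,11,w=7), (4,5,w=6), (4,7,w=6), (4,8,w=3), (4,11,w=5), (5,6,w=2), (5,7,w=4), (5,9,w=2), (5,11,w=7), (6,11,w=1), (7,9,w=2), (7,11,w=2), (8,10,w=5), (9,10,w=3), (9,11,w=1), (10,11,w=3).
14 (MST edges: (1,4,w=2), (1,11,w=1), (2,4,w=1), (2,8,w=1), (2,10,w=1), (3,5,w=2), (5,6,w=2), (6,11,w=1), (7,9,w=2), (9,11,w=1); sum of weights 2 + 1 + 1 + 1 + 1 + 2 + 2 + 1 + 2 + 1 = 14)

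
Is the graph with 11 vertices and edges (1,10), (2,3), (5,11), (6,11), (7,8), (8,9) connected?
No, it has 5 components: {1, 10}, {2, 3}, {4}, {5, 6, 11}, {7, 8, 9}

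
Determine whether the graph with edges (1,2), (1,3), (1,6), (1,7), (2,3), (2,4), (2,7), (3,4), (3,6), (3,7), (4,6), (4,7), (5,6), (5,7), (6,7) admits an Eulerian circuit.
No (2 vertices have odd degree: {3, 6}; Eulerian circuit requires 0)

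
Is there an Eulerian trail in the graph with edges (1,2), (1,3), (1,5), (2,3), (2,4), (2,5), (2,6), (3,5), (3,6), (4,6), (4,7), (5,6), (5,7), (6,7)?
No (6 vertices have odd degree: {1, 2, 4, 5, 6, 7}; Eulerian path requires 0 or 2)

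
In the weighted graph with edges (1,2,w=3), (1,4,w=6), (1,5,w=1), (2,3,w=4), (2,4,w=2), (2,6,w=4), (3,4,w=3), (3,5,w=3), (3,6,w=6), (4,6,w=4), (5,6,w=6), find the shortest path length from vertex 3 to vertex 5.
3 (path: 3 -> 5; weights 3 = 3)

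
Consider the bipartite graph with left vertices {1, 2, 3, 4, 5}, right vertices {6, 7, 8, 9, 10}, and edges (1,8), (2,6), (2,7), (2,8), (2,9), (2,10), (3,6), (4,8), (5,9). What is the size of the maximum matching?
4 (matching: (1,8), (2,10), (3,6), (5,9); upper bound min(|L|,|R|) = min(5,5) = 5)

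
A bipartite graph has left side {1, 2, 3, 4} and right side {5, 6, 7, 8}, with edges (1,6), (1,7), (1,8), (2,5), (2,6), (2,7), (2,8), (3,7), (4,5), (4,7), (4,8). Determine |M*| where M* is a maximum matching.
4 (matching: (1,8), (2,6), (3,7), (4,5); upper bound min(|L|,|R|) = min(4,4) = 4)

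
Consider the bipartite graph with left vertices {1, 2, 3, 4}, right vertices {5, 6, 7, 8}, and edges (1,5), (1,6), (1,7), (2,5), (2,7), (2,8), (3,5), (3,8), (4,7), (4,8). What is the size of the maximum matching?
4 (matching: (1,6), (2,8), (3,5), (4,7); upper bound min(|L|,|R|) = min(4,4) = 4)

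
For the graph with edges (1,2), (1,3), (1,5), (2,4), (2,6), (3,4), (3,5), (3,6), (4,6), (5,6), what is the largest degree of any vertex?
4 (attained at vertices 3, 6)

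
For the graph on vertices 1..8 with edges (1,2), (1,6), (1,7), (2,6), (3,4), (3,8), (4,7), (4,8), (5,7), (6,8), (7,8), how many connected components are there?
1 (components: {1, 2, 3, 4, 5, 6, 7, 8})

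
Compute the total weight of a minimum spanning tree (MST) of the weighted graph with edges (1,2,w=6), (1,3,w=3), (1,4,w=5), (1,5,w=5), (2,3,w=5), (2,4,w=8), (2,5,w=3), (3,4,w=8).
16 (MST edges: (1,3,w=3), (1,4,w=5), (1,5,w=5), (2,5,w=3); sum of weights 3 + 5 + 5 + 3 = 16)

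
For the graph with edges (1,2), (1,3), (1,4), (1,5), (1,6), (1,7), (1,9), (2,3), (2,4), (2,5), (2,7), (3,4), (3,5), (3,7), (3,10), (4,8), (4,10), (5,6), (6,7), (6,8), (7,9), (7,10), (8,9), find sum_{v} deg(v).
46 (handshake: sum of degrees = 2|E| = 2 x 23 = 46)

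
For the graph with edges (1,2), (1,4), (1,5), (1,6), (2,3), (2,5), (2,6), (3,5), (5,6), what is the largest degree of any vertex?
4 (attained at vertices 1, 2, 5)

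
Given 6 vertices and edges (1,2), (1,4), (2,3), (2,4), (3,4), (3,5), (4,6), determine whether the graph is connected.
Yes (BFS from 1 visits [1, 2, 4, 3, 6, 5] — all 6 vertices reached)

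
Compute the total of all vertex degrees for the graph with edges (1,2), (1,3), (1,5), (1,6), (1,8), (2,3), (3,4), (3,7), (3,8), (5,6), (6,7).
22 (handshake: sum of degrees = 2|E| = 2 x 11 = 22)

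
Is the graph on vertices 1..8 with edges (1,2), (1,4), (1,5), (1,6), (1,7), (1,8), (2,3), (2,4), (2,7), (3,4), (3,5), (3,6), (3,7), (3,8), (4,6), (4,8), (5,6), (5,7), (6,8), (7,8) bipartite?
No (odd cycle of length 3: 8 -> 1 -> 6 -> 8)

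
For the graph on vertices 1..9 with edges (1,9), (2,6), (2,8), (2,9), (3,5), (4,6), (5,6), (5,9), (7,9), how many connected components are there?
1 (components: {1, 2, 3, 4, 5, 6, 7, 8, 9})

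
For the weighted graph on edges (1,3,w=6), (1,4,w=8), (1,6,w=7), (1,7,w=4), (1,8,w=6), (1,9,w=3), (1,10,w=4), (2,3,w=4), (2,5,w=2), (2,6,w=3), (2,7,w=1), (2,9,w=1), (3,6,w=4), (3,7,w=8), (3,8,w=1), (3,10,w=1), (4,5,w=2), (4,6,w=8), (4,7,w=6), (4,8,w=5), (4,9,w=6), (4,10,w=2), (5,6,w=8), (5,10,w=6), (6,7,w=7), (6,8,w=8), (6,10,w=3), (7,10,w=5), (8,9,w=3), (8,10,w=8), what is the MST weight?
16 (MST edges: (1,9,w=3), (2,5,w=2), (2,6,w=3), (2,7,w=1), (2,9,w=1), (3,8,w=1), (3,10,w=1), (4,5,w=2), (4,10,w=2); sum of weights 3 + 2 + 3 + 1 + 1 + 1 + 1 + 2 + 2 = 16)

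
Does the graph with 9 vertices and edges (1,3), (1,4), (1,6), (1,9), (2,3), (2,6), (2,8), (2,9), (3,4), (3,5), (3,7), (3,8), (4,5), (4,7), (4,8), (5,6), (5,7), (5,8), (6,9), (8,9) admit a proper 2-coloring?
No (odd cycle of length 3: 9 -> 1 -> 6 -> 9)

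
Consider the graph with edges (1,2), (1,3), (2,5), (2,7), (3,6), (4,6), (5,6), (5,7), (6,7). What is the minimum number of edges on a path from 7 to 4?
2 (path: 7 -> 6 -> 4, 2 edges)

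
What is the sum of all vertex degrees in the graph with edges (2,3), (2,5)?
4 (handshake: sum of degrees = 2|E| = 2 x 2 = 4)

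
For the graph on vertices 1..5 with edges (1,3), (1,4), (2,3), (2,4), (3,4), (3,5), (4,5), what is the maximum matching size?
2 (matching: (2,4), (3,5); upper bound floor(n/2) = floor(5/2) = 2)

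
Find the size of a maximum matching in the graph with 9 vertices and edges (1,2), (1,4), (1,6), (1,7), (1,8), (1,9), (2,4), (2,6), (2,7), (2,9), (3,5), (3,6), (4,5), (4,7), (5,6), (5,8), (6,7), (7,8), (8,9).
4 (matching: (1,9), (2,4), (5,8), (6,7); upper bound floor(n/2) = floor(9/2) = 4)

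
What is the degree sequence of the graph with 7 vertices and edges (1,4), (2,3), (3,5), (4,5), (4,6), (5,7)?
[3, 3, 2, 1, 1, 1, 1] (degrees: deg(1)=1, deg(2)=1, deg(3)=2, deg(4)=3, deg(5)=3, deg(6)=1, deg(7)=1)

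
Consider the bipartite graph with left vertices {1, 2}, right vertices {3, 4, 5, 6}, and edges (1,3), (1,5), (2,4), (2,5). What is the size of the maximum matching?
2 (matching: (1,5), (2,4); upper bound min(|L|,|R|) = min(2,4) = 2)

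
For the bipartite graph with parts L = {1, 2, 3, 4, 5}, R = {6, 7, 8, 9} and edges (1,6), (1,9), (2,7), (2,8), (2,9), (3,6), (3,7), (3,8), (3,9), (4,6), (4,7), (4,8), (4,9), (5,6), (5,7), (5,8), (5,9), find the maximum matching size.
4 (matching: (1,9), (2,8), (3,7), (4,6); upper bound min(|L|,|R|) = min(5,4) = 4)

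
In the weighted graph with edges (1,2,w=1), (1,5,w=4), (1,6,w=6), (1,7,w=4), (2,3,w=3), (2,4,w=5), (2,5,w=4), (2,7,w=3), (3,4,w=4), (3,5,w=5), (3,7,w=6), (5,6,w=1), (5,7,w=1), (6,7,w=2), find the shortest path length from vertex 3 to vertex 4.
4 (path: 3 -> 4; weights 4 = 4)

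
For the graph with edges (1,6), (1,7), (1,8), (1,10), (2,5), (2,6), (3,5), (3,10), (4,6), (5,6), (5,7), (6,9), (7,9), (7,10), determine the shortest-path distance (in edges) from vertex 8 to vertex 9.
3 (path: 8 -> 1 -> 6 -> 9, 3 edges)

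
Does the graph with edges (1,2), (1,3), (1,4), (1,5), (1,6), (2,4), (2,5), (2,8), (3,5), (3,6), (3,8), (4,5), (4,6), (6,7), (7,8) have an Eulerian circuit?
No (2 vertices have odd degree: {1, 8}; Eulerian circuit requires 0)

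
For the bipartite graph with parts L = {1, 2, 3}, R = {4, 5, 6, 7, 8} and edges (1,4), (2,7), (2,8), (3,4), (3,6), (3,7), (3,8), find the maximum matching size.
3 (matching: (1,4), (2,8), (3,7); upper bound min(|L|,|R|) = min(3,5) = 3)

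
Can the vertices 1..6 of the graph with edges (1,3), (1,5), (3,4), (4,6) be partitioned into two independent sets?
Yes. Partition: {1, 2, 4}, {3, 5, 6}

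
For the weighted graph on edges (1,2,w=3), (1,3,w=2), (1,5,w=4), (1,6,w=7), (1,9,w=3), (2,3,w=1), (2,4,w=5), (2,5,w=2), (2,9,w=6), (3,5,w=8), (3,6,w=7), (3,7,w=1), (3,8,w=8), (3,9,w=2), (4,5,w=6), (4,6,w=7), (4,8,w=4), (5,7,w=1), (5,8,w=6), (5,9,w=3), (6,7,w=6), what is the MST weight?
22 (MST edges: (1,3,w=2), (2,3,w=1), (2,4,w=5), (3,7,w=1), (3,9,w=2), (4,8,w=4), (5,7,w=1), (6,7,w=6); sum of weights 2 + 1 + 5 + 1 + 2 + 4 + 1 + 6 = 22)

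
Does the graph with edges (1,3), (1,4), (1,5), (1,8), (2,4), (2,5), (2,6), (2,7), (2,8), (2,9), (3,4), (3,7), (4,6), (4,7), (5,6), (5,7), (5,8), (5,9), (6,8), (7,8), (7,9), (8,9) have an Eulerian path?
Yes (the graph is connected and exactly 2 vertices have odd degree: {3, 4}; any Eulerian path must start and end at those)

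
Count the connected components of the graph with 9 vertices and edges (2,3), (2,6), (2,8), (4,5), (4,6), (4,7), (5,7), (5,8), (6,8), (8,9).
2 (components: {1}, {2, 3, 4, 5, 6, 7, 8, 9})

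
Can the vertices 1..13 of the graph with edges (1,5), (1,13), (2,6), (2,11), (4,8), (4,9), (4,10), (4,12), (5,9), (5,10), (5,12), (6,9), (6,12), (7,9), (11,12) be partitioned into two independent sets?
Yes. Partition: {1, 2, 3, 8, 9, 10, 12}, {4, 5, 6, 7, 11, 13}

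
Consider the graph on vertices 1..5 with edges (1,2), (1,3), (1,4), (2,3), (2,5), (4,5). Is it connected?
Yes (BFS from 1 visits [1, 2, 3, 4, 5] — all 5 vertices reached)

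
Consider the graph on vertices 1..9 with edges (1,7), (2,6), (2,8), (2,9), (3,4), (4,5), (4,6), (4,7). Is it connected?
Yes (BFS from 1 visits [1, 7, 4, 3, 5, 6, 2, 8, 9] — all 9 vertices reached)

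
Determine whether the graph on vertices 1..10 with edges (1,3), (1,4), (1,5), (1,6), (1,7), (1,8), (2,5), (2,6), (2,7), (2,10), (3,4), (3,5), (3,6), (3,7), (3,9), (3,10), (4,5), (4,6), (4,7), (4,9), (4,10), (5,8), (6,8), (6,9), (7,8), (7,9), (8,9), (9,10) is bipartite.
No (odd cycle of length 3: 6 -> 1 -> 3 -> 6)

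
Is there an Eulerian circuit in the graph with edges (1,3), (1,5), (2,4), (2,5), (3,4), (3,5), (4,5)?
No (2 vertices have odd degree: {3, 4}; Eulerian circuit requires 0)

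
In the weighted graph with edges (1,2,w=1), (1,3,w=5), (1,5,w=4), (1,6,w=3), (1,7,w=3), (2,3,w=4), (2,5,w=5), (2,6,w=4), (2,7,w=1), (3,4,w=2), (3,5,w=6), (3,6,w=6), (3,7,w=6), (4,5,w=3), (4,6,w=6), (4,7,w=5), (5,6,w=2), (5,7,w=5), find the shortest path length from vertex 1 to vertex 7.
2 (path: 1 -> 2 -> 7; weights 1 + 1 = 2)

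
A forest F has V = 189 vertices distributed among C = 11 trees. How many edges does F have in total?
178 (Each of the 11 component trees on V_i vertices has V_i - 1 edges; summing gives V - C = 189 - 11 = 178)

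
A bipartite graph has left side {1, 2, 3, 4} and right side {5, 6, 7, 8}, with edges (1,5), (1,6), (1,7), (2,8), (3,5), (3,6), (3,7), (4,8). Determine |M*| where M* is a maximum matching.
3 (matching: (1,7), (2,8), (3,6); upper bound min(|L|,|R|) = min(4,4) = 4)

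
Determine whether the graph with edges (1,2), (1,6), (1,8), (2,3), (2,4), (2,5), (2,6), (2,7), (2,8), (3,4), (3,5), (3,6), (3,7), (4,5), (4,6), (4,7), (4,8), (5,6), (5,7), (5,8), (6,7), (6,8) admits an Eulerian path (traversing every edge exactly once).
No (6 vertices have odd degree: {1, 2, 3, 6, 7, 8}; Eulerian path requires 0 or 2)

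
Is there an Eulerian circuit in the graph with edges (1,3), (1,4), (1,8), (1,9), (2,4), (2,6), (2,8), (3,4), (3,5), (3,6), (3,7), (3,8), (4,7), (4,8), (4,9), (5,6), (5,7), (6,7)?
No (2 vertices have odd degree: {2, 5}; Eulerian circuit requires 0)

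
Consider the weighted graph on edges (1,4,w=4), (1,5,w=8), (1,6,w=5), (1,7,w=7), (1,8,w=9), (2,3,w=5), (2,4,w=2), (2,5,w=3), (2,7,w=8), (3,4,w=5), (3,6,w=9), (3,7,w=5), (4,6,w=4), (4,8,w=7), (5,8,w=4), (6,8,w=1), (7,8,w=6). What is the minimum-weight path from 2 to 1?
6 (path: 2 -> 4 -> 1; weights 2 + 4 = 6)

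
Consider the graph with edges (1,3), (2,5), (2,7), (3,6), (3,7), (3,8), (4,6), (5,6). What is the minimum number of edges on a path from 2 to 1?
3 (path: 2 -> 7 -> 3 -> 1, 3 edges)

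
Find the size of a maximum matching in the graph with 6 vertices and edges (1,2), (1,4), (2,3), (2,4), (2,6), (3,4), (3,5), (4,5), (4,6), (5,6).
3 (matching: (1,2), (3,5), (4,6); upper bound floor(n/2) = floor(6/2) = 3)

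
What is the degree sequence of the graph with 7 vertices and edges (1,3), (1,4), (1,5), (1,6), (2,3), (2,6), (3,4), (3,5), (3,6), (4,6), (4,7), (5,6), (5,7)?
[5, 5, 4, 4, 4, 2, 2] (degrees: deg(1)=4, deg(2)=2, deg(3)=5, deg(4)=4, deg(5)=4, deg(6)=5, deg(7)=2)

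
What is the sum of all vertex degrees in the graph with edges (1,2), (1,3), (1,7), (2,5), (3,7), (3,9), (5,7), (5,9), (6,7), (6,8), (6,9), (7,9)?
24 (handshake: sum of degrees = 2|E| = 2 x 12 = 24)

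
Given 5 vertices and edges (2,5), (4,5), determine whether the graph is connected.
No, it has 3 components: {1}, {2, 4, 5}, {3}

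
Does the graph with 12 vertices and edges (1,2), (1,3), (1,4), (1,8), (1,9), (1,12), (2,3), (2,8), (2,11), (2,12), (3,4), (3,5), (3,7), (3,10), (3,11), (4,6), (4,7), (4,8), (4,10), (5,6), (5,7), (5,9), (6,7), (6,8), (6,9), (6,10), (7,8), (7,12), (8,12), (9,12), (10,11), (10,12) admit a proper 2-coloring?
No (odd cycle of length 3: 12 -> 1 -> 2 -> 12)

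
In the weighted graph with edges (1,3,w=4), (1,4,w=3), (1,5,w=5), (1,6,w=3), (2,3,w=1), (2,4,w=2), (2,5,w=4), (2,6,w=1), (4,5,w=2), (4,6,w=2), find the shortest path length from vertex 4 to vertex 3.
3 (path: 4 -> 2 -> 3; weights 2 + 1 = 3)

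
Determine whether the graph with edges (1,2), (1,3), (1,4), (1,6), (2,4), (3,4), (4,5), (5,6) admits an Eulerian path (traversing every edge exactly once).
Yes — and in fact it has an Eulerian circuit (the graph is connected and all 6 vertices have even degree)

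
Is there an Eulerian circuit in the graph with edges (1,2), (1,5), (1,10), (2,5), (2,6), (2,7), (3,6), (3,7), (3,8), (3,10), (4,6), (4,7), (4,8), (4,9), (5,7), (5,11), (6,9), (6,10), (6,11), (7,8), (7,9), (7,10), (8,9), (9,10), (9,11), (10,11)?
No (2 vertices have odd degree: {1, 7}; Eulerian circuit requires 0)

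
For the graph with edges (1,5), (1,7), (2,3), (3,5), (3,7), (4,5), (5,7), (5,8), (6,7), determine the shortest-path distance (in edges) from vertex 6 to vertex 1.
2 (path: 6 -> 7 -> 1, 2 edges)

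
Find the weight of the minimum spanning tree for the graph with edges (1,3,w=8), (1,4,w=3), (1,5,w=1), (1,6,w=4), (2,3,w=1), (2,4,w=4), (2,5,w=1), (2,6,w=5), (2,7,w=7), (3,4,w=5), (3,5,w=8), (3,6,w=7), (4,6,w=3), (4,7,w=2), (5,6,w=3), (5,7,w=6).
11 (MST edges: (1,4,w=3), (1,5,w=1), (2,3,w=1), (2,5,w=1), (4,6,w=3), (4,7,w=2); sum of weights 3 + 1 + 1 + 1 + 3 + 2 = 11)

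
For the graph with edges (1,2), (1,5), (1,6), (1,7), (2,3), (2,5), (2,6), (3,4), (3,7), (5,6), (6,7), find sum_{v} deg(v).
22 (handshake: sum of degrees = 2|E| = 2 x 11 = 22)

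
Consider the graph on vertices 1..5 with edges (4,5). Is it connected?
No, it has 4 components: {1}, {2}, {3}, {4, 5}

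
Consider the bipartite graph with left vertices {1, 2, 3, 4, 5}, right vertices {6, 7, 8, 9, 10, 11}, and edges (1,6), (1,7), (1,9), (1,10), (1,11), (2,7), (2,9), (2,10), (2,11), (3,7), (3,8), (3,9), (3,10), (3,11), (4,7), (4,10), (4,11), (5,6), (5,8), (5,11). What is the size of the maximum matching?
5 (matching: (1,11), (2,10), (3,9), (4,7), (5,8); upper bound min(|L|,|R|) = min(5,6) = 5)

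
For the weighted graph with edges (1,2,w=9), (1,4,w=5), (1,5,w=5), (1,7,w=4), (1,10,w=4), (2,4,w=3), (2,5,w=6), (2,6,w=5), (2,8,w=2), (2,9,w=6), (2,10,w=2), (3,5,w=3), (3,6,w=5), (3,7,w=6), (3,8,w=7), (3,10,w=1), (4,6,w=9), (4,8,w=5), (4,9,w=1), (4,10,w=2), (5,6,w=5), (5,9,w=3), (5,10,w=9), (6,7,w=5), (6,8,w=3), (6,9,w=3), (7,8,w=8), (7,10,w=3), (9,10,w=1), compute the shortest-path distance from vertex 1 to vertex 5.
5 (path: 1 -> 5; weights 5 = 5)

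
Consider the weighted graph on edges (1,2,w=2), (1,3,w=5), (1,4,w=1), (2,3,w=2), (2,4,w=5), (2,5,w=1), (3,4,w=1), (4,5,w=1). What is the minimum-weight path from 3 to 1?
2 (path: 3 -> 4 -> 1; weights 1 + 1 = 2)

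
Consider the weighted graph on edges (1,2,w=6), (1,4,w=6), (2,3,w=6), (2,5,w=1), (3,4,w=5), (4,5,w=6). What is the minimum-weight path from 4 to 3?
5 (path: 4 -> 3; weights 5 = 5)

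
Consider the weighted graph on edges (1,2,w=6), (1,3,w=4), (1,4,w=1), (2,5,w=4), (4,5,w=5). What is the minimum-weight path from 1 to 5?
6 (path: 1 -> 4 -> 5; weights 1 + 5 = 6)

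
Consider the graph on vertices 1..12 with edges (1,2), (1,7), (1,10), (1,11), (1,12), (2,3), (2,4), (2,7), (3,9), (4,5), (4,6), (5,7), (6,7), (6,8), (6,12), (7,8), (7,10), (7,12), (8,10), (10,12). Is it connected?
Yes (BFS from 1 visits [1, 2, 7, 10, 11, 12, 3, 4, 5, 6, 8, 9] — all 12 vertices reached)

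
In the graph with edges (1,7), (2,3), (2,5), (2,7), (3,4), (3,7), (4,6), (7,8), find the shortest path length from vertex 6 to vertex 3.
2 (path: 6 -> 4 -> 3, 2 edges)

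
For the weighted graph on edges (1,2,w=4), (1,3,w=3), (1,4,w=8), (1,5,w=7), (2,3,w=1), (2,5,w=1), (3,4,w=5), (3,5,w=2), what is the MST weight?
10 (MST edges: (1,3,w=3), (2,3,w=1), (2,5,w=1), (3,4,w=5); sum of weights 3 + 1 + 1 + 5 = 10)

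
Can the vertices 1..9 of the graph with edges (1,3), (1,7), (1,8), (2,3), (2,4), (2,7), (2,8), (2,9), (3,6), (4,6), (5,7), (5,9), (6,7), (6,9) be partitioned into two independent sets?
Yes. Partition: {1, 2, 5, 6}, {3, 4, 7, 8, 9}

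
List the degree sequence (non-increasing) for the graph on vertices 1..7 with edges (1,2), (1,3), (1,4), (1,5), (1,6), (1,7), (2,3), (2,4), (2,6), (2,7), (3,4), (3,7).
[6, 5, 4, 3, 3, 2, 1] (degrees: deg(1)=6, deg(2)=5, deg(3)=4, deg(4)=3, deg(5)=1, deg(6)=2, deg(7)=3)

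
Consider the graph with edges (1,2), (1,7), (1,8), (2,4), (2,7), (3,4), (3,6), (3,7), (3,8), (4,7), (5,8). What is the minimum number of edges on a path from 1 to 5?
2 (path: 1 -> 8 -> 5, 2 edges)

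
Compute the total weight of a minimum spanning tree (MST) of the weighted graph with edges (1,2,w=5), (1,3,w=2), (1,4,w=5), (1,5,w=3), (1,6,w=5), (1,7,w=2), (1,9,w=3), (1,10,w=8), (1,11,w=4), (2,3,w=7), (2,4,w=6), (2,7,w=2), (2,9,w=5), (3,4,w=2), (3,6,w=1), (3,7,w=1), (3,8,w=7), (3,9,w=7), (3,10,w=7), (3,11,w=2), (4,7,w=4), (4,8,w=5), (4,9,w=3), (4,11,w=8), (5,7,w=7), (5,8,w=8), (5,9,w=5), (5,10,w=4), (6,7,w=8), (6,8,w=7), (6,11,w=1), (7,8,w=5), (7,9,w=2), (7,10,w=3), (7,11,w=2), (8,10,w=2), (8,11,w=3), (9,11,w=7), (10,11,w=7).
19 (MST edges: (1,5,w=3), (1,7,w=2), (2,7,w=2), (3,4,w=2), (3,6,w=1), (3,7,w=1), (6,11,w=1), (7,9,w=2), (7,10,w=3), (8,10,w=2); sum of weights 3 + 2 + 2 + 2 + 1 + 1 + 1 + 2 + 3 + 2 = 19)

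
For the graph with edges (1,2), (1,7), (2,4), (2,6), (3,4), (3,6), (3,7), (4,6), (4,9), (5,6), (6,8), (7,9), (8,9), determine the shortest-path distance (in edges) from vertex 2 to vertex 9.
2 (path: 2 -> 4 -> 9, 2 edges)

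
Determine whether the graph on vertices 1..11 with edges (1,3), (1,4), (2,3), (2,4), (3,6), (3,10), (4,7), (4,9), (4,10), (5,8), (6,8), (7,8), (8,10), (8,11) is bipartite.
Yes. Partition: {1, 2, 5, 6, 7, 9, 10, 11}, {3, 4, 8}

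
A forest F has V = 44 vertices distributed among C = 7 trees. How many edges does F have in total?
37 (Each of the 7 component trees on V_i vertices has V_i - 1 edges; summing gives V - C = 44 - 7 = 37)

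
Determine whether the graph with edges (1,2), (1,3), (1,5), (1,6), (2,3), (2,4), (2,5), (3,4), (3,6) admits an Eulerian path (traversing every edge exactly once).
Yes — and in fact it has an Eulerian circuit (the graph is connected and all 6 vertices have even degree)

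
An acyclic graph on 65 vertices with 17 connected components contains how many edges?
48 (Each of the 17 component trees on V_i vertices has V_i - 1 edges; summing gives V - C = 65 - 17 = 48)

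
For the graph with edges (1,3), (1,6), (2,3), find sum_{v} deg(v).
6 (handshake: sum of degrees = 2|E| = 2 x 3 = 6)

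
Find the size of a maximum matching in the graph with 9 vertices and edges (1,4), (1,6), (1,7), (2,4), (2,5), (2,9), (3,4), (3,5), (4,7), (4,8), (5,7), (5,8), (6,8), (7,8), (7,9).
4 (matching: (1,6), (2,9), (4,8), (5,7); upper bound floor(n/2) = floor(9/2) = 4)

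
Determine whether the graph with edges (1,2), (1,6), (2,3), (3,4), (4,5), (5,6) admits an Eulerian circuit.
Yes (the graph is connected and all 6 vertices have even degree)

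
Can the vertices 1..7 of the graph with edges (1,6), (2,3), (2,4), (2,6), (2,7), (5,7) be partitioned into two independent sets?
Yes. Partition: {1, 2, 5}, {3, 4, 6, 7}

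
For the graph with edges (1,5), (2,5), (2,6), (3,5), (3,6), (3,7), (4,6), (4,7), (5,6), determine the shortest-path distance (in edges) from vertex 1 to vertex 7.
3 (path: 1 -> 5 -> 3 -> 7, 3 edges)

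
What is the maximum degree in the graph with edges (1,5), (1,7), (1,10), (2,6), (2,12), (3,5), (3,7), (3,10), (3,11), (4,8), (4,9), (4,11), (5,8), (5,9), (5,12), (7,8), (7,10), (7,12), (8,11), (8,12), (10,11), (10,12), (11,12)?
6 (attained at vertex 12)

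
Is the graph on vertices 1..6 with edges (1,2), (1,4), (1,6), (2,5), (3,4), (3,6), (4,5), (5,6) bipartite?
Yes. Partition: {1, 3, 5}, {2, 4, 6}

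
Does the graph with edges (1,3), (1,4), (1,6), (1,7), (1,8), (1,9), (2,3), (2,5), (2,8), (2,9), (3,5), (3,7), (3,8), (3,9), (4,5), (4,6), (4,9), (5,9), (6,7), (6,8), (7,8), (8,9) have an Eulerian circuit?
Yes (the graph is connected and all 9 vertices have even degree)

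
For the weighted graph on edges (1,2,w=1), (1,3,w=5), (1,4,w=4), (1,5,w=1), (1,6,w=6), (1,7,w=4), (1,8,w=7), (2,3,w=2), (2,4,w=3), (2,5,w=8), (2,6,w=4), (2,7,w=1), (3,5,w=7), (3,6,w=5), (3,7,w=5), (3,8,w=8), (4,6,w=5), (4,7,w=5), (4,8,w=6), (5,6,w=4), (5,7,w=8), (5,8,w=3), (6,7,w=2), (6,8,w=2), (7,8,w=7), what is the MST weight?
12 (MST edges: (1,2,w=1), (1,5,w=1), (2,3,w=2), (2,4,w=3), (2,7,w=1), (6,7,w=2), (6,8,w=2); sum of weights 1 + 1 + 2 + 3 + 1 + 2 + 2 = 12)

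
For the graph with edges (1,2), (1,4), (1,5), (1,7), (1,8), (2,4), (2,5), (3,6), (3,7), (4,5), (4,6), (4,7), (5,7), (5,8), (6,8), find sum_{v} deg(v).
30 (handshake: sum of degrees = 2|E| = 2 x 15 = 30)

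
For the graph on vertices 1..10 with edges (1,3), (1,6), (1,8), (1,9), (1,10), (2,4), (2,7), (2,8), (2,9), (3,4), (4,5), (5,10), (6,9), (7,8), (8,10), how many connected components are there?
1 (components: {1, 2, 3, 4, 5, 6, 7, 8, 9, 10})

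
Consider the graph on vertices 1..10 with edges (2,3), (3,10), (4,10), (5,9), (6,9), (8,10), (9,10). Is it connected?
No, it has 3 components: {1}, {2, 3, 4, 5, 6, 8, 9, 10}, {7}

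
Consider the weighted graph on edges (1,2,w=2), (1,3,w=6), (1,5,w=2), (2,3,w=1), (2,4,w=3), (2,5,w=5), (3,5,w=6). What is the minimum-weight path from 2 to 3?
1 (path: 2 -> 3; weights 1 = 1)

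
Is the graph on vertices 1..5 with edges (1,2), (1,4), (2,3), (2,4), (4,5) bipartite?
No (odd cycle of length 3: 4 -> 1 -> 2 -> 4)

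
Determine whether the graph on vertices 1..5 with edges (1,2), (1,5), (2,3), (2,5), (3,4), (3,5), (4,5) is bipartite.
No (odd cycle of length 3: 2 -> 1 -> 5 -> 2)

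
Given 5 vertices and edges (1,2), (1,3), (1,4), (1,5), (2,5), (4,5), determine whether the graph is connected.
Yes (BFS from 1 visits [1, 2, 3, 4, 5] — all 5 vertices reached)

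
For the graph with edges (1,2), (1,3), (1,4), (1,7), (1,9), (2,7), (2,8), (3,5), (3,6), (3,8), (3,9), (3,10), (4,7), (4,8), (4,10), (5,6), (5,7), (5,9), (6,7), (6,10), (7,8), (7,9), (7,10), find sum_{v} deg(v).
46 (handshake: sum of degrees = 2|E| = 2 x 23 = 46)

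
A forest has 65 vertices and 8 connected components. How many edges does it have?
57 (Each of the 8 component trees on V_i vertices has V_i - 1 edges; summing gives V - C = 65 - 8 = 57)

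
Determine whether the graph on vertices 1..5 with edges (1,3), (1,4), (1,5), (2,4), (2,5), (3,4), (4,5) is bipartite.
No (odd cycle of length 3: 5 -> 1 -> 4 -> 5)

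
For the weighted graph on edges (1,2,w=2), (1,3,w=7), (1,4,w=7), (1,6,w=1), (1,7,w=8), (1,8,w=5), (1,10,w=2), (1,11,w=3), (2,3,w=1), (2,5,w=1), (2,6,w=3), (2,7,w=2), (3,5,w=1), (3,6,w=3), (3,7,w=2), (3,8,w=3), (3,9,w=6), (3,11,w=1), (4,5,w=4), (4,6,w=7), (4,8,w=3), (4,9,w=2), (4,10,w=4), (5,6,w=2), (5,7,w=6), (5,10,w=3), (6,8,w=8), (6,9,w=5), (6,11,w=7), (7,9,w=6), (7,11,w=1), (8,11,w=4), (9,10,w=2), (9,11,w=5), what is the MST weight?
16 (MST edges: (1,2,w=2), (1,6,w=1), (1,10,w=2), (2,3,w=1), (2,5,w=1), (3,8,w=3), (3,11,w=1), (4,9,w=2), (7,11,w=1), (9,10,w=2); sum of weights 2 + 1 + 2 + 1 + 1 + 3 + 1 + 2 + 1 + 2 = 16)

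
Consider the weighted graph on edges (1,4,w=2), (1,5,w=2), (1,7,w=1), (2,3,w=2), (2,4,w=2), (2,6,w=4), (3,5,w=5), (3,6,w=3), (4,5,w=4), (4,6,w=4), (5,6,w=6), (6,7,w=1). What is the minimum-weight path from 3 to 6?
3 (path: 3 -> 6; weights 3 = 3)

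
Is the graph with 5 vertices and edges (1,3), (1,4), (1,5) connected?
No, it has 2 components: {1, 3, 4, 5}, {2}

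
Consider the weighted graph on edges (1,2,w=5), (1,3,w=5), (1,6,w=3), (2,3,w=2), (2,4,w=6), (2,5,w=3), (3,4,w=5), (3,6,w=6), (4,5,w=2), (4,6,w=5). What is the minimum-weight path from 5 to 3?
5 (path: 5 -> 2 -> 3; weights 3 + 2 = 5)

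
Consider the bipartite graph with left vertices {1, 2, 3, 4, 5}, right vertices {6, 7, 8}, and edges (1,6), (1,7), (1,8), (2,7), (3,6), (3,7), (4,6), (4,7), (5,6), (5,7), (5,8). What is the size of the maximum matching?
3 (matching: (1,8), (2,7), (3,6); upper bound min(|L|,|R|) = min(5,3) = 3)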